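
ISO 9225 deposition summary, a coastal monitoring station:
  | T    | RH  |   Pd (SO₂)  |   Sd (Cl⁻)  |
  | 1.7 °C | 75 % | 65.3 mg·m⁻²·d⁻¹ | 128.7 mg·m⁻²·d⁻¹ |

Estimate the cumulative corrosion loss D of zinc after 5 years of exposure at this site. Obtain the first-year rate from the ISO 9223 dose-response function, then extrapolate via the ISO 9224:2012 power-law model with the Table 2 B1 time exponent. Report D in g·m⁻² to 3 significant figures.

zinc: temperature factor f = +0.038·(-8.3) = -0.3154
  Pd branch = 0.0129·Pd^0.44·e^(0.046·RH+f) = 1.864 μm/a
  Sd branch = 0.0175·Sd^0.57·e^(0.008·RH+0.085·T) = 0.5873 μm/a
  sum: 1.864 + 0.5873 → r_corr = 2.451 μm/a
Long-term exponent b (ISO 9224 Table 2, B1) = 0.813
  D(5) = 2.451 × 5^0.813 = 2.451 × 3.701 = 9.072 μm
  Mass loss = 9.072 μm × 7.14 g/cm³ = 64.77 g·m⁻²

D(5) = 64.8 g·m⁻²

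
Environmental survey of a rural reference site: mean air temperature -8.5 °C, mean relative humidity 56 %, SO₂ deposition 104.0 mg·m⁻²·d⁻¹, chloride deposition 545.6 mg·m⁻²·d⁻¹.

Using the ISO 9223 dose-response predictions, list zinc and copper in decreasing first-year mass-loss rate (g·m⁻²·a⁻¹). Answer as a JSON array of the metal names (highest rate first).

["zinc", "copper"]

zinc: T≤10 °C ⇒ hinge +0.038·(-8.5−10) = -0.7030
  Pd branch = 0.0129·Pd^0.44·e^(0.046·RH+f) = 0.6479 μm/a
  Cl⁻ term: 0.0175·545.6^0.57·exp(0.008·56+0.085·-8.5) = 0.4829
  r_corr = 0.6479 + 0.4829 = 1.131 μm/a
  mass loss = 1.131 μm/a × 7.14 g/cm³ = 8.074 g·m⁻²·a⁻¹
copper: f(T) = +0.126·(T−10) [T≤10 °C] = -2.3310
  SO₂ term: 0.0053·104.0^0.26·exp(0.059·56-2.3310) = 0.04691
  Sd branch = 0.01025·Sd^0.27·e^(0.036·RH+0.049·T) = 0.2782 μm/a
  sum: 0.04691 + 0.2782 → r_corr = 0.3251 μm/a
  mass loss = 0.3251 μm/a × 8.96 g/cm³ = 2.913 g·m⁻²·a⁻¹
Ordering by g·m⁻²·a⁻¹: zinc (8.07) > copper (2.91)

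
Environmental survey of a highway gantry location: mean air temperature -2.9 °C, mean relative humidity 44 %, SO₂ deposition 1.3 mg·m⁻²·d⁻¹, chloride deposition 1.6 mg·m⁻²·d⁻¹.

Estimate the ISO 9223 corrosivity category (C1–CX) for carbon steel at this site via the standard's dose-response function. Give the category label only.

carbon steel: T≤10 °C ⇒ hinge +0.150·(-2.9−10) = -1.9350
  SO₂ term: 1.77·1.3^0.52·exp(0.02·44-1.9350) = 0.7064
  Sd branch = 0.102·Sd^0.62·e^(0.033·RH+0.04·T) = 0.5192 μm/a
  r_corr = 0.7064 + 0.5192 = 1.226 μm/a
1.23 μm/a falls in (0, 1.3] for carbon steel → category C1

C1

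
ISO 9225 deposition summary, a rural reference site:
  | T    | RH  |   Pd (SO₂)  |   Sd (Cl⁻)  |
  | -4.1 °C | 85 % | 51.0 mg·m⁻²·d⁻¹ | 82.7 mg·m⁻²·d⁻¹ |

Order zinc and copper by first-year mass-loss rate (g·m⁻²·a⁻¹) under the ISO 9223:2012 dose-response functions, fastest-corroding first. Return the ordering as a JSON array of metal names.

["zinc", "copper"]

zinc: temperature factor f = +0.038·(-14.1) = -0.5358
  SO₂ term: 0.0129·51.0^0.44·exp(0.046·85-0.5358) = 2.125
  Cl⁻ term: 0.0175·82.7^0.57·exp(0.008·85+0.085·-4.1) = 0.302
  sum: 2.125 + 0.302 → r_corr = 2.427 μm/a
  mass loss = 2.427 μm/a × 7.14 g/cm³ = 17.33 g·m⁻²·a⁻¹
copper: temperature factor f = +0.126·(-14.1) = -1.7766
  SO₂ term: 0.0053·51.0^0.26·exp(0.059·85-1.7766) = 0.3755
  Cl⁻ term: 0.01025·82.7^0.27·exp(0.036·85+0.049·-4.1) = 0.589
  r_corr = 0.3755 + 0.589 = 0.9646 μm/a
  mass loss = 0.9646 μm/a × 8.96 g/cm³ = 8.643 g·m⁻²·a⁻¹
Ordering by g·m⁻²·a⁻¹: zinc (17.3) > copper (8.64)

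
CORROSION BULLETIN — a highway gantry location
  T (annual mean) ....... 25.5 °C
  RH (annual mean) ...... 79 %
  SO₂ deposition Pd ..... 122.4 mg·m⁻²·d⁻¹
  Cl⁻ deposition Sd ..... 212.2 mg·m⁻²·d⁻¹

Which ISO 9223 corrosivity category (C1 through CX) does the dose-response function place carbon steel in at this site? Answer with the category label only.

C5

carbon steel: T>10 °C ⇒ hinge -0.054·(25.5−10) = -0.8370
  SO₂ term: 1.77·122.4^0.52·exp(0.02·79-0.8370) = 45.32
  Sd branch = 0.102·Sd^0.62·e^(0.033·RH+0.04·T) = 106.3 μm/a
  r_corr = 45.32 + 106.3 = 151.6 μm/a
152 μm/a falls in (80, 200] for carbon steel → category C5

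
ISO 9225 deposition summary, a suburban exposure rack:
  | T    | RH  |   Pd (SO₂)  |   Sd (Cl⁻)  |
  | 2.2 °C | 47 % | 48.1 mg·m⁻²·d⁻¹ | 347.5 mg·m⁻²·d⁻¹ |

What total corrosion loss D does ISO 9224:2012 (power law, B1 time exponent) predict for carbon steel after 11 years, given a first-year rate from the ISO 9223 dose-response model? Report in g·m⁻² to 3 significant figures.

D(11) = 834 g·m⁻²

carbon steel: T≤10 °C ⇒ hinge +0.150·(2.2−10) = -1.1700
  Pd branch = 1.77·Pd^0.52·e^(0.02·RH+f) = 10.54 μm/a
  Cl⁻ term: 0.102·347.5^0.62·exp(0.033·47+0.04·2.2) = 19.76
  r_corr = 10.54 + 19.76 = 30.3 μm/a
Power-law: D(11) = r_corr · 11^0.523
  D(11) = 30.3 × 11^0.523 = 30.3 × 3.505 = 106.2 μm
  Mass loss = 106.2 μm × 7.85 g/cm³ = 833.6 g·m⁻²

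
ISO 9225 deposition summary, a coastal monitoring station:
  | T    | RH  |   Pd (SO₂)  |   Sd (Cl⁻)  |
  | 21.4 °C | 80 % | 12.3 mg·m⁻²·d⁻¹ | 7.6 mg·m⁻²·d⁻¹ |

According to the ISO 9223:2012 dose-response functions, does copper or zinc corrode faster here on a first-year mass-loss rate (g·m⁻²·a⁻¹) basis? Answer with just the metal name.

copper

copper: temperature factor f = -0.080·(11.4) = -0.9120
  Pd branch = 0.0053·Pd^0.26·e^(0.059·RH+f) = 0.4586 μm/a
  Sd branch = 0.01025·Sd^0.27·e^(0.036·RH+0.049·T) = 0.901 μm/a
  sum: 0.4586 + 0.901 → r_corr = 1.36 μm/a
  mass loss = 1.36 μm/a × 8.96 g/cm³ = 12.18 g·m⁻²·a⁻¹
zinc: T>10 °C ⇒ hinge -0.071·(21.4−10) = -0.8094
  Pd branch = 0.0129·Pd^0.44·e^(0.046·RH+f) = 0.6868 μm/a
  Cl⁻ term: 0.0175·7.6^0.57·exp(0.008·80+0.085·21.4) = 0.6502
  sum: 0.6868 + 0.6502 → r_corr = 1.337 μm/a
  mass loss = 1.337 μm/a × 7.14 g/cm³ = 9.546 g·m⁻²·a⁻¹
Ordering by g·m⁻²·a⁻¹: copper (12.2) > zinc (9.55)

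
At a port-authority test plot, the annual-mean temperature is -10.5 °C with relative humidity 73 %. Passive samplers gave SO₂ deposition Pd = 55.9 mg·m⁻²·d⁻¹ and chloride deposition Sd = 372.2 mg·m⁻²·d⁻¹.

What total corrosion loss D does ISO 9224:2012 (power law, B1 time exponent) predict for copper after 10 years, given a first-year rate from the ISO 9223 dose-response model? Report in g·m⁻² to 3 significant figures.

D(10) = 21.0 g·m⁻²

copper: temperature factor f = +0.126·(-20.5) = -2.5830
  Pd branch = 0.0053·Pd^0.26·e^(0.059·RH+f) = 0.08459 μm/a
  Sd branch = 0.01025·Sd^0.27·e^(0.036·RH+0.049·T) = 0.4195 μm/a
  r_corr = 0.08459 + 0.4195 = 0.5041 μm/a
Power-law: D(10) = r_corr · 10^0.667
  D(10) = 0.5041 × 10^0.667 = 0.5041 × 4.645 = 2.342 μm
  Mass loss = 2.342 μm × 8.96 g/cm³ = 20.98 g·m⁻²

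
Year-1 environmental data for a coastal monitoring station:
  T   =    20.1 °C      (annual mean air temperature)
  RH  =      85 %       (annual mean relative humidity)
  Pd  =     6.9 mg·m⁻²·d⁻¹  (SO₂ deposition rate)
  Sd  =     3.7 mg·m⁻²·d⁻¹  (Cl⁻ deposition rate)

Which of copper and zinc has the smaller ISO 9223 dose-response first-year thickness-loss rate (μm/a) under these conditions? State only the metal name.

copper: f(T) = -0.080·(T−10) [T>10 °C] = -0.8080
  Pd branch = 0.0053·Pd^0.26·e^(0.059·RH+f) = 0.5881 μm/a
  Cl⁻ term: 0.01025·3.7^0.27·exp(0.036·85+0.049·20.1) = 0.8333
  sum: 0.5881 + 0.8333 → r_corr = 1.421 μm/a
zinc: T>10 °C ⇒ hinge -0.071·(20.1−10) = -0.7171
  Pd branch = 0.0129·Pd^0.44·e^(0.046·RH+f) = 0.7351 μm/a
  Sd branch = 0.0175·Sd^0.57·e^(0.008·RH+0.085·T) = 0.402 μm/a
  r_corr = 0.7351 + 0.402 = 1.137 μm/a
Ordering by μm/a: copper (1.42) > zinc (1.14)

zinc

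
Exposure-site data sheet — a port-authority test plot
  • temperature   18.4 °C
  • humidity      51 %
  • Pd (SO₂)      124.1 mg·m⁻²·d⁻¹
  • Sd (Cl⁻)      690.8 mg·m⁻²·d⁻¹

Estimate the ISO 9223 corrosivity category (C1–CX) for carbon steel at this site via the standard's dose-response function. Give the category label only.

carbon steel: T>10 °C ⇒ hinge -0.054·(18.4−10) = -0.4536
  sulphur-dioxide contribution → 38.26 μm/a
  chloride contribution → 66 μm/a
  total first-year rate 104.3 μm/a
104 μm/a falls in (80, 200] for carbon steel → category C5

C5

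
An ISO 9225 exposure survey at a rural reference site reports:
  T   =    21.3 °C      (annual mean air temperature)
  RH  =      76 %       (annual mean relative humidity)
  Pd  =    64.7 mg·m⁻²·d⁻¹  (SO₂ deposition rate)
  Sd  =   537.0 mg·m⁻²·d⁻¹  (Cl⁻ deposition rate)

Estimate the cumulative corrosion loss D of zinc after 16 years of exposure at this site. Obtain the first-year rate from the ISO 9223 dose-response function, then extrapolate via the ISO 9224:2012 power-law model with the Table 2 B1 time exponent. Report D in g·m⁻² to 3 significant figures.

zinc: f(T) = -0.071·(T−10) [T>10 °C] = -0.8023
  SO₂ term: 0.0129·64.7^0.44·exp(0.046·76-0.8023) = 1.195
  Cl⁻ term: 0.0175·537.0^0.57·exp(0.008·76+0.085·21.3) = 7.071
  r_corr = 1.195 + 7.071 = 8.265 μm/a
Long-term exponent b (ISO 9224 Table 2, B1) = 0.813
  D(16) = 8.265 × 16^0.813 = 8.265 × 9.527 = 78.74 μm
  Mass loss = 78.74 μm × 7.14 g/cm³ = 562.2 g·m⁻²

D(16) = 562 g·m⁻²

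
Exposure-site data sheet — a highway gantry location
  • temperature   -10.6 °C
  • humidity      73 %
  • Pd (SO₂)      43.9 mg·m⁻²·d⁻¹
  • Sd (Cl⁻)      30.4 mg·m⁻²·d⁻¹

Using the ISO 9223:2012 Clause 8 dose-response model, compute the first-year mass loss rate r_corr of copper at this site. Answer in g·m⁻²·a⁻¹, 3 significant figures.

copper: f(T) = +0.126·(T−10) [T≤10 °C] = -2.5956
  sulphur-dioxide contribution → 0.07845 μm/a
  chloride contribution → 0.2123 μm/a
  ⇒ r_corr(copper) = 0.2907 μm/a
Convert to mass loss: 0.2907 μm/a × 8.96 g/cm³ = 2.605 g·m⁻²·a⁻¹

r_corr = 2.60 g·m⁻²·a⁻¹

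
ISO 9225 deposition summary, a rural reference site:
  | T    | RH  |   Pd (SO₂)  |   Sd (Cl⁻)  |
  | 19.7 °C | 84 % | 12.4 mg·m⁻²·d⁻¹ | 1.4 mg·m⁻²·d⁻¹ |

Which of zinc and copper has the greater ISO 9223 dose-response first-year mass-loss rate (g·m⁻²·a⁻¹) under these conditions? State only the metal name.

zinc: T>10 °C ⇒ hinge -0.071·(19.7−10) = -0.6887
  sulphur-dioxide contribution → 0.9348 μm/a
  chloride contribution → 0.2215 μm/a
  ⇒ r_corr(zinc) = 1.156 μm/a
  mass loss = 1.156 μm/a × 7.14 g/cm³ = 8.256 g·m⁻²·a⁻¹
copper: temperature factor f = -0.080·(9.7) = -0.7760
  sulphur-dioxide contribution → 0.6667 μm/a
  chloride contribution → 0.6063 μm/a
  total first-year rate 1.273 μm/a
  mass loss = 1.273 μm/a × 8.96 g/cm³ = 11.41 g·m⁻²·a⁻¹
Ordering by g·m⁻²·a⁻¹: copper (11.4) > zinc (8.26)

copper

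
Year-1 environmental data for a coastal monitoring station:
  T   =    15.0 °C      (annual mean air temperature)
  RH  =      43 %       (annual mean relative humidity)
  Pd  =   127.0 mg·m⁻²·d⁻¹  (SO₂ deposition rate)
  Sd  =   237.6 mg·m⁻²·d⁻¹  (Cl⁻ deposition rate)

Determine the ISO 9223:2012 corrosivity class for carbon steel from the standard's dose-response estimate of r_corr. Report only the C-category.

carbon steel: T>10 °C ⇒ hinge -0.054·(15.0−10) = -0.2700
  SO₂ term: 1.77·127.0^0.52·exp(0.02·43-0.2700) = 39.64
  Cl⁻ term: 0.102·237.6^0.62·exp(0.033·43+0.04·15.0) = 22.83
  r_corr = 39.64 + 22.83 = 62.47 μm/a
62.5 μm/a falls in (50, 80] for carbon steel → category C4

C4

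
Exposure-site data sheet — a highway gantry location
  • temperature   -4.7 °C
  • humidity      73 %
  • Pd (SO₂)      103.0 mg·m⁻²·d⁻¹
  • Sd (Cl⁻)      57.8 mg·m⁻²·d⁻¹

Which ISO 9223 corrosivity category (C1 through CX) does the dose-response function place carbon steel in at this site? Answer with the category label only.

carbon steel: f(T) = +0.150·(T−10) [T≤10 °C] = -2.2050
  Pd branch = 1.77·Pd^0.52·e^(0.02·RH+f) = 9.356 μm/a
  Sd branch = 0.102·Sd^0.62·e^(0.033·RH+0.04·T) = 11.63 μm/a
  r_corr = 9.356 + 11.63 = 20.99 μm/a
ISO 9223 Table 2 (carbon steel): 1.3 < 21 ≤ 25 μm/a ⇒ C2

C2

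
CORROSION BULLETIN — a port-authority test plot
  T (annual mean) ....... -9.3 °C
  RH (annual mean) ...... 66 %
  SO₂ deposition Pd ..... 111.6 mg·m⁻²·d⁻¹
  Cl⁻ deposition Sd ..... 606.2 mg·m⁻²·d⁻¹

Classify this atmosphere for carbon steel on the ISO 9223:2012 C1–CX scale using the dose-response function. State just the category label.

C3

carbon steel: temperature factor f = +0.150·(-19.3) = -2.8950
  Pd branch = 1.77·Pd^0.52·e^(0.02·RH+f) = 4.253 μm/a
  Sd branch = 0.102·Sd^0.62·e^(0.033·RH+0.04·T) = 32.97 μm/a
  r_corr = 4.253 + 32.97 = 37.23 μm/a
37.2 μm/a falls in (25, 50] for carbon steel → category C3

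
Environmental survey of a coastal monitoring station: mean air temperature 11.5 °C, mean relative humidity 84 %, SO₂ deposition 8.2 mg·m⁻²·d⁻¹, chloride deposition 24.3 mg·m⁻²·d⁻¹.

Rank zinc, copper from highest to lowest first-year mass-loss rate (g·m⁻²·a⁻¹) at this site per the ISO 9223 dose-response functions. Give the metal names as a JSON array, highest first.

zinc: temperature factor f = -0.071·(1.5) = -0.1065
  sulphur-dioxide contribution → 1.395 μm/a
  chloride contribution → 0.5613 μm/a
  ⇒ r_corr(zinc) = 1.956 μm/a
  mass loss = 1.956 μm/a × 7.14 g/cm³ = 13.97 g·m⁻²·a⁻¹
copper: T>10 °C ⇒ hinge -0.080·(11.5−10) = -0.1200
  sulphur-dioxide contribution → 1.154 μm/a
  chloride contribution → 0.8767 μm/a
  total first-year rate 2.03 μm/a
  mass loss = 2.03 μm/a × 8.96 g/cm³ = 18.19 g·m⁻²·a⁻¹
Ordering by g·m⁻²·a⁻¹: copper (18.2) > zinc (14)

["copper", "zinc"]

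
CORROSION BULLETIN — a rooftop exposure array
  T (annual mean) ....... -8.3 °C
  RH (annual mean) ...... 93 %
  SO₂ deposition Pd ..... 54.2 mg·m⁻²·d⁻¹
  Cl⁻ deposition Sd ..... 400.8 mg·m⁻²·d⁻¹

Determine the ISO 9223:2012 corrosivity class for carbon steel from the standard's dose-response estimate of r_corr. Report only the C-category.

C4

carbon steel: temperature factor f = +0.150·(-18.3) = -2.7450
  Pd branch = 1.77·Pd^0.52·e^(0.02·RH+f) = 5.825 μm/a
  Sd branch = 0.102·Sd^0.62·e^(0.033·RH+0.04·T) = 64.73 μm/a
  r_corr = 5.825 + 64.73 = 70.55 μm/a
ISO 9223 Table 2 (carbon steel): 50 < 70.6 ≤ 80 μm/a ⇒ C4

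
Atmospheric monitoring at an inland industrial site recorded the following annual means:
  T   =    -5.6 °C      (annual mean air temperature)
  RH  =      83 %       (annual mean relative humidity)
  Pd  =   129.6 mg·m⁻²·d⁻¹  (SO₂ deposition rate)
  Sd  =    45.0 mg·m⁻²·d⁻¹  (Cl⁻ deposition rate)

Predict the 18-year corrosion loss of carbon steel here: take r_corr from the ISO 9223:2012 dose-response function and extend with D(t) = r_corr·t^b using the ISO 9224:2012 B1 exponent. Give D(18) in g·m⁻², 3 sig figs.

carbon steel: T≤10 °C ⇒ hinge +0.150·(-5.6−10) = -2.3400
  sulphur-dioxide contribution → 11.25 μm/a
  chloride contribution → 13.36 μm/a
  ⇒ r_corr(carbon steel) = 24.61 μm/a
Long-term exponent b (ISO 9224 Table 2, B1) = 0.523
  D(18) = 24.61 × 18^0.523 = 24.61 × 4.534 = 111.6 μm
  Mass loss = 111.6 μm × 7.85 g/cm³ = 876.1 g·m⁻²

D(18) = 876 g·m⁻²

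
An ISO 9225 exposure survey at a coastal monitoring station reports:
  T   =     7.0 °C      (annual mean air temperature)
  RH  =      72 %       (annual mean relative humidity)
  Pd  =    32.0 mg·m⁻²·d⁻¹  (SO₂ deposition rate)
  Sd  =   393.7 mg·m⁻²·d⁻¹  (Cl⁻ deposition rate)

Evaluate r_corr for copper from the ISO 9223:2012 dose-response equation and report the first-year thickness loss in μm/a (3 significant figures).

copper: temperature factor f = +0.126·(-3.0) = -0.3780
  sulphur-dioxide contribution → 0.6257 μm/a
  chloride contribution → 0.9684 μm/a
  ⇒ r_corr(copper) = 1.594 μm/a

r_corr = 1.59 μm/a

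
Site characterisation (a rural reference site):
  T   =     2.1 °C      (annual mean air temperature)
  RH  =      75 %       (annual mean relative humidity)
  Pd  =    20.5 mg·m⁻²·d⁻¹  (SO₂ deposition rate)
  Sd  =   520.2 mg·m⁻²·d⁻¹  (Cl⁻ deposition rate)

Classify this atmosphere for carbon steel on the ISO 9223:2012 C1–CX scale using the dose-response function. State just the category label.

carbon steel: temperature factor f = +0.150·(-7.9) = -1.1850
  Pd branch = 1.77·Pd^0.52·e^(0.02·RH+f) = 11.67 μm/a
  Sd branch = 0.102·Sd^0.62·e^(0.033·RH+0.04·T) = 63.68 μm/a
  r_corr = 11.67 + 63.68 = 75.34 μm/a
Category bounds: 50…80 μm/a bracket r_corr ⇒ C4

C4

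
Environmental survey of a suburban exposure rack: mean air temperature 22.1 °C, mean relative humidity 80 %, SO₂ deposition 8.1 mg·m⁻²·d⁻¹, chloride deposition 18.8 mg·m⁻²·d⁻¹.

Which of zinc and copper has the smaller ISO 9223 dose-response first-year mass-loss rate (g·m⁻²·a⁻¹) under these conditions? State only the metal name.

zinc: f(T) = -0.071·(T−10) [T>10 °C] = -0.8591
  SO₂ term: 0.0129·8.1^0.44·exp(0.046·80-0.8591) = 0.5438
  Cl⁻ term: 0.0175·18.8^0.57·exp(0.008·80+0.085·22.1) = 1.156
  r_corr = 0.5438 + 1.156 = 1.7 μm/a
  mass loss = 1.7 μm/a × 7.14 g/cm³ = 12.14 g·m⁻²·a⁻¹
copper: temperature factor f = -0.080·(12.1) = -0.9680
  Pd branch = 0.0053·Pd^0.26·e^(0.059·RH+f) = 0.389 μm/a
  Cl⁻ term: 0.01025·18.8^0.27·exp(0.036·80+0.049·22.1) = 1.191
  r_corr = 0.389 + 1.191 = 1.58 μm/a
  mass loss = 1.58 μm/a × 8.96 g/cm³ = 14.15 g·m⁻²·a⁻¹
Ordering by g·m⁻²·a⁻¹: copper (14.2) > zinc (12.1)

zinc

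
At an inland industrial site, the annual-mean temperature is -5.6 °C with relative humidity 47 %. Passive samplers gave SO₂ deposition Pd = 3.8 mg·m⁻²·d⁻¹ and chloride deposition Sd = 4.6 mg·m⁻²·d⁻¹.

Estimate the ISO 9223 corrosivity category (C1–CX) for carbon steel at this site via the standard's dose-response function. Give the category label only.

carbon steel: f(T) = +0.150·(T−10) [T≤10 °C] = -2.3400
  Pd branch = 1.77·Pd^0.52·e^(0.02·RH+f) = 0.8739 μm/a
  Cl⁻ term: 0.102·4.6^0.62·exp(0.033·47+0.04·-5.6) = 0.9904
  r_corr = 0.8739 + 0.9904 = 1.864 μm/a
Category bounds: 1.3…25 μm/a bracket r_corr ⇒ C2

C2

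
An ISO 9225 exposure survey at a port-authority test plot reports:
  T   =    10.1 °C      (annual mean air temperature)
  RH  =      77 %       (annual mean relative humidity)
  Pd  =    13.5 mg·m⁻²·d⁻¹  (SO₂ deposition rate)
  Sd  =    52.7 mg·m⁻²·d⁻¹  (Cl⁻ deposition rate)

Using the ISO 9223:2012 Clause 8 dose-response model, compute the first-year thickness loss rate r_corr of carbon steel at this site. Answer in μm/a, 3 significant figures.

r_corr = 54.4 μm/a

carbon steel: temperature factor f = -0.054·(0.1) = -0.0054
  SO₂ term: 1.77·13.5^0.52·exp(0.02·77-0.0054) = 31.78
  Cl⁻ term: 0.102·52.7^0.62·exp(0.033·77+0.04·10.1) = 22.65
  sum: 31.78 + 22.65 → r_corr = 54.44 μm/a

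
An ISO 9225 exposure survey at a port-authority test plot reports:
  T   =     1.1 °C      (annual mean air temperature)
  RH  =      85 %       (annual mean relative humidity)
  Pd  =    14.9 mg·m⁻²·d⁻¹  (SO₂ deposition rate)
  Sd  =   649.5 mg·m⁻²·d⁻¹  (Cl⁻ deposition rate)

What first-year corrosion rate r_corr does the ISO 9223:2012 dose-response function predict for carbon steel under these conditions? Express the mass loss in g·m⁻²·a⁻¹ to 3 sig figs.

r_corr = 848 g·m⁻²·a⁻¹

carbon steel: f(T) = +0.150·(T−10) [T≤10 °C] = -1.3350
  sulphur-dioxide contribution → 10.39 μm/a
  chloride contribution → 97.66 μm/a
  total first-year rate 108 μm/a
Convert to mass loss: 108 μm/a × 7.85 g/cm³ = 848.2 g·m⁻²·a⁻¹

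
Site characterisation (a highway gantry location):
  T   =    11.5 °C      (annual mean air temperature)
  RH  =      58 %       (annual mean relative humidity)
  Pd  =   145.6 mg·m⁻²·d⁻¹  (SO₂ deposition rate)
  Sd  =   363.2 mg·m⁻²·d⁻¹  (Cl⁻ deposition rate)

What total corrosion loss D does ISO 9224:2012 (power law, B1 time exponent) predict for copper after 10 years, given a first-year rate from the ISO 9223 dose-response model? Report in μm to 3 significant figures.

D(10) = 5.76 μm

copper: temperature factor f = -0.080·(1.5) = -0.1200
  Pd branch = 0.0053·Pd^0.26·e^(0.059·RH+f) = 0.5257 μm/a
  Sd branch = 0.01025·Sd^0.27·e^(0.036·RH+0.049·T) = 0.7137 μm/a
  sum: 0.5257 + 0.7137 → r_corr = 1.239 μm/a
Long-term exponent b (ISO 9224 Table 2, B1) = 0.667
  D(10) = 1.239 × 10^0.667 = 1.239 × 4.645 = 5.757 μm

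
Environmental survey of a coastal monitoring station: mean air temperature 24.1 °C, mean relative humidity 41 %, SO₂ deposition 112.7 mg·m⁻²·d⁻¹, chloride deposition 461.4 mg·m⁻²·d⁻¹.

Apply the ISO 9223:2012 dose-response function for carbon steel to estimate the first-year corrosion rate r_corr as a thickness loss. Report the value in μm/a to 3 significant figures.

carbon steel: f(T) = -0.054·(T−10) [T>10 °C] = -0.7614
  Pd branch = 1.77·Pd^0.52·e^(0.02·RH+f) = 21.9 μm/a
  Sd branch = 0.102·Sd^0.62·e^(0.033·RH+0.04·T) = 46.41 μm/a
  r_corr = 21.9 + 46.41 = 68.31 μm/a

r_corr = 68.3 μm/a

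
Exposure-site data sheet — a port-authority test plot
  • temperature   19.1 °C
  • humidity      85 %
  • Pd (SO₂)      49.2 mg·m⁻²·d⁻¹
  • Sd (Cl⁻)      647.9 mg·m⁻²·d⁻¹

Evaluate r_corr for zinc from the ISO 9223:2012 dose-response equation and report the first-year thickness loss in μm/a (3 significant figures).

r_corr = 8.89 μm/a

zinc: temperature factor f = -0.071·(9.1) = -0.6461
  sulphur-dioxide contribution → 1.873 μm/a
  chloride contribution → 7.014 μm/a
  ⇒ r_corr(zinc) = 8.888 μm/a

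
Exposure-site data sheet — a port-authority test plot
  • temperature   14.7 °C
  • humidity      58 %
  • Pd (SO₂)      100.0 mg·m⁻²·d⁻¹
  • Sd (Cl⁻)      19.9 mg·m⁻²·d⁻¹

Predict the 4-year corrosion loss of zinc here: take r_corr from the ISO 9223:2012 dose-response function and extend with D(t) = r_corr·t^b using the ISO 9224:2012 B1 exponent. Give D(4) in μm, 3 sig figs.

D(4) = 4.77 μm

zinc: f(T) = -0.071·(T−10) [T>10 °C] = -0.3337
  Pd branch = 0.0129·Pd^0.44·e^(0.046·RH+f) = 1.01 μm/a
  Sd branch = 0.0175·Sd^0.57·e^(0.008·RH+0.085·T) = 0.534 μm/a
  sum: 1.01 + 0.534 → r_corr = 1.544 μm/a
Long-term exponent b (ISO 9224 Table 2, B1) = 0.813
  D(4) = 1.544 × 4^0.813 = 1.544 × 3.087 = 4.766 μm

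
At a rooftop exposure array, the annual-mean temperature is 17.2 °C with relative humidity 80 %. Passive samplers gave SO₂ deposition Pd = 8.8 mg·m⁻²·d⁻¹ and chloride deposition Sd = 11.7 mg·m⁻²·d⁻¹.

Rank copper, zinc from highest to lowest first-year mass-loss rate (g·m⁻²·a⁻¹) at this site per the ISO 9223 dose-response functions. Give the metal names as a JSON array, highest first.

["copper", "zinc"]

copper: f(T) = -0.080·(T−10) [T>10 °C] = -0.5760
  SO₂ term: 0.0053·8.8^0.26·exp(0.059·80-0.5760) = 0.5882
  Cl⁻ term: 0.01025·11.7^0.27·exp(0.036·80+0.049·17.2) = 0.824
  sum: 0.5882 + 0.824 → r_corr = 1.412 μm/a
  mass loss = 1.412 μm/a × 8.96 g/cm³ = 12.65 g·m⁻²·a⁻¹
zinc: temperature factor f = -0.071·(7.2) = -0.5112
  Pd branch = 0.0129·Pd^0.44·e^(0.046·RH+f) = 0.7986 μm/a
  Cl⁻ term: 0.0175·11.7^0.57·exp(0.008·80+0.085·17.2) = 0.5818
  r_corr = 0.7986 + 0.5818 = 1.38 μm/a
  mass loss = 1.38 μm/a × 7.14 g/cm³ = 9.857 g·m⁻²·a⁻¹
Ordering by g·m⁻²·a⁻¹: copper (12.7) > zinc (9.86)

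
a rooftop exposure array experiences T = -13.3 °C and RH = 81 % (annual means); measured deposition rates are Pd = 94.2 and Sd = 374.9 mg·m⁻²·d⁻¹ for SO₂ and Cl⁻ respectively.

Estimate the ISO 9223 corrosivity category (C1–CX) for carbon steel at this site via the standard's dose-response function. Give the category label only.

C3

carbon steel: T≤10 °C ⇒ hinge +0.150·(-13.3−10) = -3.4950
  sulphur-dioxide contribution → 2.885 μm/a
  chloride contribution → 34.22 μm/a
  ⇒ r_corr(carbon steel) = 37.1 μm/a
37.1 μm/a falls in (25, 50] for carbon steel → category C3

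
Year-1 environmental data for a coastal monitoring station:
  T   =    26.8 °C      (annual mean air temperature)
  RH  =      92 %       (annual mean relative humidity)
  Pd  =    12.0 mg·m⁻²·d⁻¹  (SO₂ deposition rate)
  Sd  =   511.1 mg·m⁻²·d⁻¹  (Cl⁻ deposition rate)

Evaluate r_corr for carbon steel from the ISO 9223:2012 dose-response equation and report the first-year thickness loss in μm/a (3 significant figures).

carbon steel: f(T) = -0.054·(T−10) [T>10 °C] = -0.9072
  SO₂ term: 1.77·12.0^0.52·exp(0.02·92-0.9072) = 16.38
  Sd branch = 0.102·Sd^0.62·e^(0.033·RH+0.04·T) = 296.5 μm/a
  sum: 16.38 + 296.5 → r_corr = 312.8 μm/a

r_corr = 313 μm/a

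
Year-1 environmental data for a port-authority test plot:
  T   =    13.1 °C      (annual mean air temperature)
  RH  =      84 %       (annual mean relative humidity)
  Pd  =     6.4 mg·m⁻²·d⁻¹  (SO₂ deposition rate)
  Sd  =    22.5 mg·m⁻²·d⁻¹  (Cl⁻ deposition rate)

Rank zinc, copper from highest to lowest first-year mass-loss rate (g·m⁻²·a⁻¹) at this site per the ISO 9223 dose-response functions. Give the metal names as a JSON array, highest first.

["copper", "zinc"]

zinc: temperature factor f = -0.071·(3.1) = -0.2201
  Pd branch = 0.0129·Pd^0.44·e^(0.046·RH+f) = 1.116 μm/a
  Sd branch = 0.0175·Sd^0.57·e^(0.008·RH+0.085·T) = 0.6155 μm/a
  sum: 1.116 + 0.6155 → r_corr = 1.732 μm/a
  mass loss = 1.732 μm/a × 7.14 g/cm³ = 12.37 g·m⁻²·a⁻¹
copper: T>10 °C ⇒ hinge -0.080·(13.1−10) = -0.2480
  SO₂ term: 0.0053·6.4^0.26·exp(0.059·84-0.2480) = 0.9518
  Cl⁻ term: 0.01025·22.5^0.27·exp(0.036·84+0.049·13.1) = 0.9287
  r_corr = 0.9518 + 0.9287 = 1.881 μm/a
  mass loss = 1.881 μm/a × 8.96 g/cm³ = 16.85 g·m⁻²·a⁻¹
Ordering by g·m⁻²·a⁻¹: copper (16.8) > zinc (12.4)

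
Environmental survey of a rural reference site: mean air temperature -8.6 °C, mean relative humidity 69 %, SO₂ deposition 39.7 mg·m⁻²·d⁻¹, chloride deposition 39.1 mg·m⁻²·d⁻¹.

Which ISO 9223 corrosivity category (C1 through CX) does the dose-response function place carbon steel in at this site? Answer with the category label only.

carbon steel: f(T) = +0.150·(T−10) [T≤10 °C] = -2.7900
  Pd branch = 1.77·Pd^0.52·e^(0.02·RH+f) = 2.931 μm/a
  Cl⁻ term: 0.102·39.1^0.62·exp(0.033·69+0.04·-8.6) = 6.843
  sum: 2.931 + 6.843 → r_corr = 9.774 μm/a
9.77 μm/a falls in (1.3, 25] for carbon steel → category C2

C2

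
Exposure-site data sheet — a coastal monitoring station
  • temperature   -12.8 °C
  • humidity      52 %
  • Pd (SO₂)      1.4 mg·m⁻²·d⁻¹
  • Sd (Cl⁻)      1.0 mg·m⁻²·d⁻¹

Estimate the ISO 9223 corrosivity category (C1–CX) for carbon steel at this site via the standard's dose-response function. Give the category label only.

C1

carbon steel: T≤10 °C ⇒ hinge +0.150·(-12.8−10) = -3.4200
  SO₂ term: 1.77·1.4^0.52·exp(0.02·52-3.4200) = 0.1951
  Sd branch = 0.102·Sd^0.62·e^(0.033·RH+0.04·T) = 0.34 μm/a
  r_corr = 0.1951 + 0.34 = 0.5351 μm/a
Category bounds: 0…1.3 μm/a bracket r_corr ⇒ C1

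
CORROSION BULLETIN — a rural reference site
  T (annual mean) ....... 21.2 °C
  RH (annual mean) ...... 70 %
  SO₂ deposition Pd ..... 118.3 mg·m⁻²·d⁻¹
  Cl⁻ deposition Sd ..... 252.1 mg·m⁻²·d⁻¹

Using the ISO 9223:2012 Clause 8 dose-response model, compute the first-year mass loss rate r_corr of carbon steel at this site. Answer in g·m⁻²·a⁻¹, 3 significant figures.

r_corr = 949 g·m⁻²·a⁻¹

carbon steel: temperature factor f = -0.054·(11.2) = -0.6048
  sulphur-dioxide contribution → 46.91 μm/a
  chloride contribution → 73.97 μm/a
  ⇒ r_corr(carbon steel) = 120.9 μm/a
Convert to mass loss: 120.9 μm/a × 7.85 g/cm³ = 948.9 g·m⁻²·a⁻¹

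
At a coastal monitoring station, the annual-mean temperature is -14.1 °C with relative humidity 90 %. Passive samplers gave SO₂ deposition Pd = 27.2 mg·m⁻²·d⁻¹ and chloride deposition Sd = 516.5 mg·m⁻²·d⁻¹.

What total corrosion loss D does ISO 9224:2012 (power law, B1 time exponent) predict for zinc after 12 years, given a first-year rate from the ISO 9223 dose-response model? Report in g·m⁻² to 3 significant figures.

D(12) = 95.2 g·m⁻²

zinc: f(T) = +0.038·(T−10) [T≤10 °C] = -0.9158
  SO₂ term: 0.0129·27.2^0.44·exp(0.046·90-0.9158) = 1.387
  Sd branch = 0.0175·Sd^0.57·e^(0.008·RH+0.085·T) = 0.3817 μm/a
  sum: 1.387 + 0.3817 → r_corr = 1.769 μm/a
Long-term exponent b (ISO 9224 Table 2, B1) = 0.813
  D(12) = 1.769 × 12^0.813 = 1.769 × 7.54 = 13.34 μm
  Mass loss = 13.34 μm × 7.14 g/cm³ = 95.21 g·m⁻²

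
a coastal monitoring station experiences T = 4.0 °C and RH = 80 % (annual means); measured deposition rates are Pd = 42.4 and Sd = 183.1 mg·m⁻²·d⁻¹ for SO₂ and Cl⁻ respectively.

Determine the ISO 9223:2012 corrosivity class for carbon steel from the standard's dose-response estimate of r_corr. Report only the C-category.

C4

carbon steel: f(T) = +0.150·(T−10) [T≤10 °C] = -0.9000
  Pd branch = 1.77·Pd^0.52·e^(0.02·RH+f) = 25.02 μm/a
  Sd branch = 0.102·Sd^0.62·e^(0.033·RH+0.04·T) = 42.41 μm/a
  sum: 25.02 + 42.41 → r_corr = 67.43 μm/a
ISO 9223 Table 2 (carbon steel): 50 < 67.4 ≤ 80 μm/a ⇒ C4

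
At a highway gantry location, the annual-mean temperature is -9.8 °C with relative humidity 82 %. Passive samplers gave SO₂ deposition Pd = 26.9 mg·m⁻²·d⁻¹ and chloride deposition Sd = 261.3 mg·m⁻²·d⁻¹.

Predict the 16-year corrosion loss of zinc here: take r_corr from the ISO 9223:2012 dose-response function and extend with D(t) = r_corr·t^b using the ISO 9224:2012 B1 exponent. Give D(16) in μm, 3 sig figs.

D(16) = 14.0 μm

zinc: T≤10 °C ⇒ hinge +0.038·(-9.8−10) = -0.7524
  SO₂ term: 0.0129·26.9^0.44·exp(0.046·82-0.7524) = 1.125
  Cl⁻ term: 0.0175·261.3^0.57·exp(0.008·82+0.085·-9.8) = 0.3499
  r_corr = 1.125 + 0.3499 = 1.475 μm/a
ISO 9224: D(t) = r_corr · t^b with b = 0.813 (zinc, B1)
  D(16) = 1.475 × 16^0.813 = 1.475 × 9.527 = 14.05 μm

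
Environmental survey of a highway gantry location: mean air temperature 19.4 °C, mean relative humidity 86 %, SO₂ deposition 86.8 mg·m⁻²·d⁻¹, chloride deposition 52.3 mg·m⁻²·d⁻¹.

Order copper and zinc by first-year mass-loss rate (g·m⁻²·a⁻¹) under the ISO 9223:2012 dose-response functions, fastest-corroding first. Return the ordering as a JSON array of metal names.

copper: T>10 °C ⇒ hinge -0.080·(19.4−10) = -0.7520
  Pd branch = 0.0053·Pd^0.26·e^(0.059·RH+f) = 1.274 μm/a
  Cl⁻ term: 0.01025·52.3^0.27·exp(0.036·86+0.049·19.4) = 1.707
  sum: 1.274 + 1.707 → r_corr = 2.981 μm/a
  mass loss = 2.981 μm/a × 8.96 g/cm³ = 26.71 g·m⁻²·a⁻¹
zinc: T>10 °C ⇒ hinge -0.071·(19.4−10) = -0.6674
  Pd branch = 0.0129·Pd^0.44·e^(0.046·RH+f) = 2.465 μm/a
  Cl⁻ term: 0.0175·52.3^0.57·exp(0.008·86+0.085·19.4) = 1.728
  sum: 2.465 + 1.728 → r_corr = 4.193 μm/a
  mass loss = 4.193 μm/a × 7.14 g/cm³ = 29.94 g·m⁻²·a⁻¹
Ordering by g·m⁻²·a⁻¹: zinc (29.9) > copper (26.7)

["zinc", "copper"]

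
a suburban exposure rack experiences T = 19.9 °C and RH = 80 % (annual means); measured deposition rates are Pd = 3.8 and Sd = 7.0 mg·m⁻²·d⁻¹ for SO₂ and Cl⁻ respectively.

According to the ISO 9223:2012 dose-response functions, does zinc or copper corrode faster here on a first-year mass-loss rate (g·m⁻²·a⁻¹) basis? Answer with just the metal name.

zinc: T>10 °C ⇒ hinge -0.071·(19.9−10) = -0.7029
  SO₂ term: 0.0129·3.8^0.44·exp(0.046·80-0.7029) = 0.4557
  Sd branch = 0.0175·Sd^0.57·e^(0.008·RH+0.085·T) = 0.5461 μm/a
  sum: 0.4557 + 0.5461 → r_corr = 1.002 μm/a
  mass loss = 1.002 μm/a × 7.14 g/cm³ = 7.153 g·m⁻²·a⁻¹
copper: T>10 °C ⇒ hinge -0.080·(19.9−10) = -0.7920
  Pd branch = 0.0053·Pd^0.26·e^(0.059·RH+f) = 0.381 μm/a
  Sd branch = 0.01025·Sd^0.27·e^(0.036·RH+0.049·T) = 0.8187 μm/a
  r_corr = 0.381 + 0.8187 = 1.2 μm/a
  mass loss = 1.2 μm/a × 8.96 g/cm³ = 10.75 g·m⁻²·a⁻¹
Ordering by g·m⁻²·a⁻¹: copper (10.7) > zinc (7.15)

copper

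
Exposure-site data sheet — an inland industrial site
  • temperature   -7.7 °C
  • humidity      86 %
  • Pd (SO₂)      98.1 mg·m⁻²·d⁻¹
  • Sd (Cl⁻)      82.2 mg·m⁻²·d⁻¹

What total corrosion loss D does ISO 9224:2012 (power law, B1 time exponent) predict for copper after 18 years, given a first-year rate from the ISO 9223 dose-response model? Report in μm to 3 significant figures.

D(18) = 5.58 μm

copper: temperature factor f = +0.126·(-17.7) = -2.2302
  Pd branch = 0.0053·Pd^0.26·e^(0.059·RH+f) = 0.3 μm/a
  Sd branch = 0.01025·Sd^0.27·e^(0.036·RH+0.049·T) = 0.511 μm/a
  r_corr = 0.3 + 0.511 = 0.8111 μm/a
Long-term exponent b (ISO 9224 Table 2, B1) = 0.667
  D(18) = 0.8111 × 18^0.667 = 0.8111 × 6.875 = 5.576 μm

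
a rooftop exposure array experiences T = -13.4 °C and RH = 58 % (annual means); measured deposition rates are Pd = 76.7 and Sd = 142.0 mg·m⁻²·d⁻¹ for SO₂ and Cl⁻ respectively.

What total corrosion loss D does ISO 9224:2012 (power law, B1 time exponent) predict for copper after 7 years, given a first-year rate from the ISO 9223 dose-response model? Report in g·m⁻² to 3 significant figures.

copper: T≤10 °C ⇒ hinge +0.126·(-13.4−10) = -2.9484
  Pd branch = 0.0053·Pd^0.26·e^(0.059·RH+f) = 0.0263 μm/a
  Cl⁻ term: 0.01025·142.0^0.27·exp(0.036·58+0.049·-13.4) = 0.1635
  sum: 0.0263 + 0.1635 → r_corr = 0.1898 μm/a
Long-term exponent b (ISO 9224 Table 2, B1) = 0.667
  D(7) = 0.1898 × 7^0.667 = 0.1898 × 3.662 = 0.695 μm
  Mass loss = 0.695 μm × 8.96 g/cm³ = 6.227 g·m⁻²

D(7) = 6.23 g·m⁻²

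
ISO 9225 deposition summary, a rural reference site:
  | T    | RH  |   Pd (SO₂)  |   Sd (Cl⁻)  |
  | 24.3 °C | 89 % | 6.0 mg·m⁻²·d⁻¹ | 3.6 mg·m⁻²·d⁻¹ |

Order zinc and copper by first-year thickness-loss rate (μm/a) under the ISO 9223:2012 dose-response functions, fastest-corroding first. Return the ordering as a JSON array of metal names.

zinc: T>10 °C ⇒ hinge -0.071·(24.3−10) = -1.0153
  SO₂ term: 0.0129·6.0^0.44·exp(0.046·89-1.0153) = 0.6166
  Sd branch = 0.0175·Sd^0.57·e^(0.008·RH+0.085·T) = 0.584 μm/a
  r_corr = 0.6166 + 0.584 = 1.201 μm/a
copper: f(T) = -0.080·(T−10) [T>10 °C] = -1.1440
  Pd branch = 0.0053·Pd^0.26·e^(0.059·RH+f) = 0.5131 μm/a
  Cl⁻ term: 0.01025·3.6^0.27·exp(0.036·89+0.049·24.3) = 1.174
  r_corr = 0.5131 + 1.174 = 1.687 μm/a
Ordering by μm/a: copper (1.69) > zinc (1.2)

["copper", "zinc"]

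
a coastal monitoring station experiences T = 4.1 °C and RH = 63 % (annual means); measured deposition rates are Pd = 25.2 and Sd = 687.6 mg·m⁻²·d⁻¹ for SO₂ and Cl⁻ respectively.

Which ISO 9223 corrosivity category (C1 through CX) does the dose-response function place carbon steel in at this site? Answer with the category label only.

carbon steel: T≤10 °C ⇒ hinge +0.150·(4.1−10) = -0.8850
  sulphur-dioxide contribution → 13.79 μm/a
  chloride contribution → 55.19 μm/a
  total first-year rate 68.98 μm/a
69 μm/a falls in (50, 80] for carbon steel → category C4

C4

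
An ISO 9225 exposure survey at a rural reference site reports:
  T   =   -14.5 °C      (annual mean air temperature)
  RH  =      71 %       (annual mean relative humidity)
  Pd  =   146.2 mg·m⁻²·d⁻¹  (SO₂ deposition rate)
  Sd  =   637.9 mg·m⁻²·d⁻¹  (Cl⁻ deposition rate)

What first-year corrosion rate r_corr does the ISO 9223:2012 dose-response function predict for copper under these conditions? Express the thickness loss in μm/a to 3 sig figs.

copper: f(T) = +0.126·(T−10) [T≤10 °C] = -3.0870
  SO₂ term: 0.0053·146.2^0.26·exp(0.059·71-3.0870) = 0.05831
  Sd branch = 0.01025·Sd^0.27·e^(0.036·RH+0.049·T) = 0.3711 μm/a
  r_corr = 0.05831 + 0.3711 = 0.4294 μm/a

r_corr = 0.429 μm/a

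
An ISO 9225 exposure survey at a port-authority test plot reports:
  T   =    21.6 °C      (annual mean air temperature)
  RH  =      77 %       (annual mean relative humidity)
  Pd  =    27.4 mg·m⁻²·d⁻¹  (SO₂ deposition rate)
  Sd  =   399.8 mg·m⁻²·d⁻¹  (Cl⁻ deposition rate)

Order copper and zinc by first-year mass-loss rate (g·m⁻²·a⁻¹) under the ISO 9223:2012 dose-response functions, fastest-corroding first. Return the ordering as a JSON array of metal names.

copper: f(T) = -0.080·(T−10) [T>10 °C] = -0.9280
  SO₂ term: 0.0053·27.4^0.26·exp(0.059·77-0.9280) = 0.4657
  Sd branch = 0.01025·Sd^0.27·e^(0.036·RH+0.049·T) = 2.381 μm/a
  r_corr = 0.4657 + 2.381 = 2.847 μm/a
  mass loss = 2.847 μm/a × 8.96 g/cm³ = 25.51 g·m⁻²·a⁻¹
zinc: T>10 °C ⇒ hinge -0.071·(21.6−10) = -0.8236
  SO₂ term: 0.0129·27.4^0.44·exp(0.046·77-0.8236) = 0.839
  Sd branch = 0.0175·Sd^0.57·e^(0.008·RH+0.085·T) = 6.18 μm/a
  sum: 0.839 + 6.18 → r_corr = 7.019 μm/a
  mass loss = 7.019 μm/a × 7.14 g/cm³ = 50.11 g·m⁻²·a⁻¹
Ordering by g·m⁻²·a⁻¹: zinc (50.1) > copper (25.5)

["zinc", "copper"]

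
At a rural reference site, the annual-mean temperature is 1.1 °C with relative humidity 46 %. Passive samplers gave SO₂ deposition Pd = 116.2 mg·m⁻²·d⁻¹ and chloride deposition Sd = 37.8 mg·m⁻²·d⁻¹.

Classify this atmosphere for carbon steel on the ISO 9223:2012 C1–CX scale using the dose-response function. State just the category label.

carbon steel: f(T) = +0.150·(T−10) [T≤10 °C] = -1.3350
  sulphur-dioxide contribution → 13.86 μm/a
  chloride contribution → 4.624 μm/a
  total first-year rate 18.48 μm/a
Category bounds: 1.3…25 μm/a bracket r_corr ⇒ C2

C2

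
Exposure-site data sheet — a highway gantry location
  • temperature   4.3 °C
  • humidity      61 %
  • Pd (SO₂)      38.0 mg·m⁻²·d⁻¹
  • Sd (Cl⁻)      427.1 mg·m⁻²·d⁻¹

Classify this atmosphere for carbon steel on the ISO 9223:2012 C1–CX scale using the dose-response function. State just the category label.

carbon steel: temperature factor f = +0.150·(-5.7) = -0.8550
  Pd branch = 1.77·Pd^0.52·e^(0.02·RH+f) = 16.9 μm/a
  Sd branch = 0.102·Sd^0.62·e^(0.033·RH+0.04·T) = 38.77 μm/a
  r_corr = 16.9 + 38.77 = 55.67 μm/a
55.7 μm/a falls in (50, 80] for carbon steel → category C4

C4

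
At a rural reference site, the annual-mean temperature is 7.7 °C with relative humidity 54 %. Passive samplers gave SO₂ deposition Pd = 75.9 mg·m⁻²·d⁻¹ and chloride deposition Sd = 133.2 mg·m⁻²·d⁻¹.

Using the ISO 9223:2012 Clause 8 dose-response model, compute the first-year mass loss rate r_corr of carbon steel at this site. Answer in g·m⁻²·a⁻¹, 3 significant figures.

carbon steel: f(T) = +0.150·(T−10) [T≤10 °C] = -0.3450
  Pd branch = 1.77·Pd^0.52·e^(0.02·RH+f) = 35.07 μm/a
  Sd branch = 0.102·Sd^0.62·e^(0.033·RH+0.04·T) = 17.12 μm/a
  sum: 35.07 + 17.12 → r_corr = 52.19 μm/a
Convert to mass loss: 52.19 μm/a × 7.85 g/cm³ = 409.7 g·m⁻²·a⁻¹

r_corr = 410 g·m⁻²·a⁻¹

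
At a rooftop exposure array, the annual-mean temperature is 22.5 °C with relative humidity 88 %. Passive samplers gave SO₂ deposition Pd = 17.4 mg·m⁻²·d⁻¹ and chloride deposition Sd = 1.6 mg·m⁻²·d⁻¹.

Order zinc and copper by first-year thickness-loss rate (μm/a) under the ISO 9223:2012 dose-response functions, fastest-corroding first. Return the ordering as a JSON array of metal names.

["copper", "zinc"]

zinc: f(T) = -0.071·(T−10) [T>10 °C] = -0.8875
  sulphur-dioxide contribution → 1.069 μm/a
  chloride contribution → 0.3131 μm/a
  total first-year rate 1.382 μm/a
copper: T>10 °C ⇒ hinge -0.080·(22.5−10) = -1.0000
  sulphur-dioxide contribution → 0.7369 μm/a
  chloride contribution → 0.8327 μm/a
  ⇒ r_corr(copper) = 1.57 μm/a
Ordering by μm/a: copper (1.57) > zinc (1.38)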